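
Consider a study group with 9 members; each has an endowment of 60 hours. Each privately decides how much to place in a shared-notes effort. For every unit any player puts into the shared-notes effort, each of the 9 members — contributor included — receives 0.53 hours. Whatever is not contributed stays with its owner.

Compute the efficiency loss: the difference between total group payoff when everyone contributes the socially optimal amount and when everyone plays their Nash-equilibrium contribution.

The private return per contributed unit is 0.53 < 1, so contributing 0 is dominant for every player. At the Nash equilibrium everyone keeps their 60, and the group total is 9 × 60 = 540.
Each contributed unit returns 4.770 to the group as a whole (0.53 to each of 9 players), which exceeds 1, so the social optimum is full contribution: group total = 4.770 × 540 = 2575.80.
Efficiency loss = 2575.80 − 540 = 2035.80.

2035.80 hours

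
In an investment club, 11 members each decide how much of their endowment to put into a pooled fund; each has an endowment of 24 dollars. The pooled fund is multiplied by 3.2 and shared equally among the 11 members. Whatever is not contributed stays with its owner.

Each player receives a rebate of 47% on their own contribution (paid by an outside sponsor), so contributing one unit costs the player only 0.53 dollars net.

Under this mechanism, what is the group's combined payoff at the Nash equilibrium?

264.00 dollars

Even with the mechanism, each unit contributed returns only (3.2/11) / 0.53 = 0.5489 per unit of net cost, so contributing nothing is still dominant.
Everyone keeps their endowment and the group total is 11 × 24 = 264.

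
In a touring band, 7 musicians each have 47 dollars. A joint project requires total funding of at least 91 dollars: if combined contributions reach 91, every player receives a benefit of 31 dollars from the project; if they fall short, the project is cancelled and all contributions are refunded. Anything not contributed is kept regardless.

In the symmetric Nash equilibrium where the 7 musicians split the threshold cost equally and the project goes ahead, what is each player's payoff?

65 dollars

Equal share of the threshold: 91/7 = 13.
At this profile no one gains by cutting their contribution: any cut drops the total below 91, the project is cancelled, contributions are refunded, and the deviator ends with 47, which is less than 47 − 13 + 31 = 65. Contributing more than 13 just wastes the excess. So contributing exactly 13 is a best response.
Each player's payoff: 47 − 13 + 31 = 65.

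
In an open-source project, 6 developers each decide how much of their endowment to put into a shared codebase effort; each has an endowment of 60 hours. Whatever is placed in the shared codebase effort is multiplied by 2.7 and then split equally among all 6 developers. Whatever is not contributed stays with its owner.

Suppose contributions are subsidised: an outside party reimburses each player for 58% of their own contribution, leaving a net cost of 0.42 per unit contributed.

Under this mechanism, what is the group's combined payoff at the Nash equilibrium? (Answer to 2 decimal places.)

1180.80 hours

With the mechanism, a contributed unit returns (2.7/6) / 0.42 = 1.0714 per unit of net cost to the contributor — now above 1 — so contributing fully is weakly dominant for every player.
So the Nash equilibrium is full contribution by all 6; the group earns 6 × (60 × 0.58 + 2.7 × 60) = 1180.80.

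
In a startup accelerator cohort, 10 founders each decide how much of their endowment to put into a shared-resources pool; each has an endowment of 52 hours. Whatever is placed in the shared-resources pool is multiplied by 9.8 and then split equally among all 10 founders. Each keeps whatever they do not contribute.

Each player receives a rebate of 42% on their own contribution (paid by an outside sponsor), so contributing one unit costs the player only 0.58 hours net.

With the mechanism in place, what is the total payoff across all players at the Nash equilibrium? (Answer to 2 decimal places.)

With the mechanism, a contributed unit returns (9.8/10) / 0.58 = 1.6897 per unit of net cost to the contributor — now above 1 — so contributing fully is weakly dominant for every player.
At the Nash equilibrium everyone contributes 52. Group total payoff = 10 × (52 × 0.42 + 9.8 × 52) = 5314.40.

5314.40 hours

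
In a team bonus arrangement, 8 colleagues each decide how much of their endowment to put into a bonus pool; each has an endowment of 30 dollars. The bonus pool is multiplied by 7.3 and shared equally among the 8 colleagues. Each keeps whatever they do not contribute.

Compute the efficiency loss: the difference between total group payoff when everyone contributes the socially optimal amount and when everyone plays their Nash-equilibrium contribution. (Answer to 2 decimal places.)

1512.00 dollars

Each contributed unit returns 7.3/8 = 0.9125 to its contributor — below 1 — so contributing 0 is dominant for every player. At the Nash equilibrium everyone keeps their 30, and the group total is 8 × 30 = 240.
Each contributed unit returns 7.300 to the group as a whole (0.9125 to each of 8 players), which exceeds 1, so the social optimum is full contribution: group total = 7.300 × 240 = 1752.00.
Efficiency loss = 1752.00 − 240 = 1512.00.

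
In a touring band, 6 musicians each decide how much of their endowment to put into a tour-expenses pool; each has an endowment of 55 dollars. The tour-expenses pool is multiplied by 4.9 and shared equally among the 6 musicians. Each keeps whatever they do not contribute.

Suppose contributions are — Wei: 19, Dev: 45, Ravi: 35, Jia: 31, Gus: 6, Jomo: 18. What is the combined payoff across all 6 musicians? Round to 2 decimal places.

Total contributed: 19 + 45 + 35 + 31 + 6 + 18 = 154; total kept: 6 × 55 − 154 = 176.
The tour-expenses pool pays out 4.9 × 154 = 754.60 in aggregate.
Group total = 176 + 754.60 = 930.60.

930.60 dollars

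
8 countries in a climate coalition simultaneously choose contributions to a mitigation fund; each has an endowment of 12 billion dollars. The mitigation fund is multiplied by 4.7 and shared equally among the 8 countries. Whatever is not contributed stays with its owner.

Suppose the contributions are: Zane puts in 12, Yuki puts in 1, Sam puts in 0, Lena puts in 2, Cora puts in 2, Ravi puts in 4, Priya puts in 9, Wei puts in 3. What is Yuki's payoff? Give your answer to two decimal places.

Total contributed: 12 + 1 + 0 + 2 + 2 + 4 + 9 + 3 = 33.
Each receives 4.7 × 33 / 8 = 19.39 from the mitigation fund.
Yuki keeps 12 − 1 = 11, so Yuki's payoff is 11 + 19.39 = 30.39.

30.39 billion dollars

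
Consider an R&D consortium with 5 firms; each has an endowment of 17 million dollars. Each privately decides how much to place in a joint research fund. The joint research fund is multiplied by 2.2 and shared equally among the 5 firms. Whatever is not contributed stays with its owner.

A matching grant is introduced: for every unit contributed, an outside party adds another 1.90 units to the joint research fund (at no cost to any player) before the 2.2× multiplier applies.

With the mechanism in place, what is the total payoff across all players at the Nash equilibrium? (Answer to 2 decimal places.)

542.30 million dollars

With the mechanism, a contributed unit returns 2.2 × 2.90 / 5 = 1.2760 per unit of net cost to the contributor — now above 1 — so contributing fully is weakly dominant for every player.
So the Nash equilibrium is full contribution by all 5; the group earns 2.2 × 2.90 × 85 = 542.30.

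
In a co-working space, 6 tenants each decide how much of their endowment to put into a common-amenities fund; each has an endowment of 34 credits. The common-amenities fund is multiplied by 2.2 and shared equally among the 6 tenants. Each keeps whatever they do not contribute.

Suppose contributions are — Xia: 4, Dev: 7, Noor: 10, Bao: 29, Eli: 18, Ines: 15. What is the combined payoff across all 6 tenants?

303.60 credits

Total contributed: 4 + 7 + 10 + 29 + 18 + 15 = 83; total kept: 6 × 34 − 83 = 121.
The common-amenities fund pays out 2.2 × 83 = 182.60 in aggregate.
Group total = 121 + 182.60 = 303.60.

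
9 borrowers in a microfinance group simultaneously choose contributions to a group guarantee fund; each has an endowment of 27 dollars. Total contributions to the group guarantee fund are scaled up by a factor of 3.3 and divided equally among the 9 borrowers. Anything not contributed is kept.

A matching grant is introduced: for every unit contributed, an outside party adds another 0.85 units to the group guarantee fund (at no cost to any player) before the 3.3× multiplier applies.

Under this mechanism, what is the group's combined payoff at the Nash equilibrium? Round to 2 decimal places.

243.00 dollars

Even with the mechanism, each unit contributed returns only 3.3 × 1.85 / 9 = 0.6783 per unit of net cost, so contributing nothing is still dominant.
At the Nash equilibrium no one contributes; group total payoff = 9 × 27 = 243.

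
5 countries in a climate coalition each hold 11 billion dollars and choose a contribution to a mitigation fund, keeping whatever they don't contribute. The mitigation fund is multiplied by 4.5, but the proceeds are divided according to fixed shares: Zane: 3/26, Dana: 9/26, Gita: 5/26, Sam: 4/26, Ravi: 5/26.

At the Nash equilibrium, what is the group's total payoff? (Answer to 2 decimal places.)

For player j, contributing a unit is worthwhile iff 4.5 × (j's share) ≥ 1, i.e. iff j's share is at least 0.2222.
Only Dana (9/26) clears that bar, contributing 11; the remaining 4 contribute 0. Total contributed: 11.
The mitigation fund pays out 4.5 × 11 = 49.50 in total (split across the unequal shares, but the aggregate is all that matters for the group sum).
The 4 free-riders keep 11 each, adding 44. Group total = 44 + 49.50 = 93.50.

93.50 billion dollars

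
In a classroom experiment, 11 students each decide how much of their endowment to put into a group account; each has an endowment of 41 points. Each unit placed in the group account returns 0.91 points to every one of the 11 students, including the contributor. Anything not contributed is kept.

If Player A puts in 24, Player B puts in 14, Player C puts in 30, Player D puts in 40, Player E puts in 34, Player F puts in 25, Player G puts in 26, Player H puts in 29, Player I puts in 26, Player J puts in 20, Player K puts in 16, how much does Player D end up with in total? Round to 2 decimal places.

259.44 points

Total contributed: 24 + 14 + 30 + 40 + 34 + 25 + 26 + 29 + 26 + 20 + 16 = 284.
Each receives 0.91 × 284 = 258.44 from the group account.
Player D keeps 41 − 40 = 1, so Player D's payoff is 1 + 258.44 = 259.44.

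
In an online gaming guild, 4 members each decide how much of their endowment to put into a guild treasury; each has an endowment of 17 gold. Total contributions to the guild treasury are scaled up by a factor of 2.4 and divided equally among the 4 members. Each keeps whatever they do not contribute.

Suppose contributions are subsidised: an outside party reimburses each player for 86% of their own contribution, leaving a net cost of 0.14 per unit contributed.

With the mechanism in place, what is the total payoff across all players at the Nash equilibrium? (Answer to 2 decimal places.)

The effective private return per unit is now (2.4/4) / 0.14 = 4.2857 > 1, so every player's dominant strategy flips to full contribution.
So the Nash equilibrium is full contribution by all 4; the group earns 4 × (17 × 0.86 + 2.4 × 17) = 221.68.

221.68 gold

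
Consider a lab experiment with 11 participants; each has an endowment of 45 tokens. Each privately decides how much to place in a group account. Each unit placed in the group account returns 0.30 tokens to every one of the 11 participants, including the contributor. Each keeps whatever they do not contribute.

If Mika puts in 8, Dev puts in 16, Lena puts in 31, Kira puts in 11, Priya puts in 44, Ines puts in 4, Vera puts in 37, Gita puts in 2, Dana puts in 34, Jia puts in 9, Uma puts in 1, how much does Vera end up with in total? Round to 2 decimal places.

Total contributed: 8 + 16 + 31 + 11 + 44 + 4 + 37 + 2 + 34 + 9 + 1 = 197.
Each receives 0.30 × 197 = 59.10 from the group account.
Vera keeps 45 − 37 = 8, so Vera's payoff is 8 + 59.10 = 67.10.

67.10 tokens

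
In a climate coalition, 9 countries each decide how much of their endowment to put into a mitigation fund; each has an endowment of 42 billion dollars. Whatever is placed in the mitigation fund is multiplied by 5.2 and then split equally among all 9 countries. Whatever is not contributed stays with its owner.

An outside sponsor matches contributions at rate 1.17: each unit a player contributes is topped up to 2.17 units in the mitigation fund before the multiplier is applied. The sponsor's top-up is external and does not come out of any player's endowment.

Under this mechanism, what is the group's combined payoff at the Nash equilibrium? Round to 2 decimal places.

4265.35 billion dollars

The effective private return per unit is now 5.2 × 2.17 / 9 = 1.2538 > 1, so every player's dominant strategy flips to full contribution.
At the Nash equilibrium everyone contributes 42. Group total payoff = 5.2 × 2.17 × 378 = 4265.35.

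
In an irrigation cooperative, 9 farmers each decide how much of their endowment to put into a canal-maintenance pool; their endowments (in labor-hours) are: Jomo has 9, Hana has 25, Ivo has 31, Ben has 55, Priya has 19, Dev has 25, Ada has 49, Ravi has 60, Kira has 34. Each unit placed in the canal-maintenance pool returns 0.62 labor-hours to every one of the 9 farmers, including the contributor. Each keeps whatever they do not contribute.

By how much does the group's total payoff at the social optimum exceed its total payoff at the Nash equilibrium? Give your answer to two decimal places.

1406.06 labor-hours

The private return per contributed unit is 0.62 < 1 for everyone, so the Nash equilibrium is zero contribution and the group total is Σ E_j = 9 + 25 + 31 + 55 + 19 + 25 + 49 + 60 + 34 = 307.
Each contributed unit returns 5.580 to the group, so the social optimum is full contribution by everyone: group total = 5.580 × 307 = 1713.06.
Efficiency loss = (5.580 − 1) × 307 = 1406.06.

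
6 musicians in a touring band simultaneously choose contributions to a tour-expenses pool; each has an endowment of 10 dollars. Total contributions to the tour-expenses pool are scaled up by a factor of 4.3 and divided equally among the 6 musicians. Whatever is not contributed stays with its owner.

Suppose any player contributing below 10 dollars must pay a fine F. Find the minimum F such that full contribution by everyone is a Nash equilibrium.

2.83 dollars

Given the others contribute fully, the best deviation is to contribute 0 (any partial contribution still incurs the fine and gives up units whose private return 0.7167 is below 1).
Deviating from 10 to 0 saves 10 dollars but forfeits the deviator's share of the drop in the tour-expenses pool: 4.3/6 × 10 = 7.17.
So the deviation gain is 10 − 7.17 = 2.83, and the fine must be at least 2.83 dollars to wipe it out.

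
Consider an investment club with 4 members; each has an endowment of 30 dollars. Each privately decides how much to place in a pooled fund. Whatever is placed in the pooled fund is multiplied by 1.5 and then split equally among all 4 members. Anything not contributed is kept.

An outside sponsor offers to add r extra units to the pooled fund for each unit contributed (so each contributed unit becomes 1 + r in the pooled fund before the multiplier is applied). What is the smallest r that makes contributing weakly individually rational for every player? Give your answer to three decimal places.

With matching at rate r, one contributed unit becomes (1 + r) in the pooled fund and returns 1.5 × (1 + r) / 4 to the contributor.
Setting this equal to 1: 1 + r = 4/1.5 = 2.6667.
So the minimum matching rate is r = 2.6667 − 1 = 1.667.

1.667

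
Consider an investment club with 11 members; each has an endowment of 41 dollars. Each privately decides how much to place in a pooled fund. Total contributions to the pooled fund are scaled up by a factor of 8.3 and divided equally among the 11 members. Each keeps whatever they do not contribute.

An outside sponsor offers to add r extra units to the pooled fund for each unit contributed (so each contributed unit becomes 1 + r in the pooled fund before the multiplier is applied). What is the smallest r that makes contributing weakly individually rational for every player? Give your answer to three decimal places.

0.325

With matching at rate r, one contributed unit becomes (1 + r) in the pooled fund and returns 8.3 × (1 + r) / 11 to the contributor.
Setting this equal to 1: 1 + r = 11/8.3 = 1.3253.
So the minimum matching rate is r = 1.3253 − 1 = 0.325.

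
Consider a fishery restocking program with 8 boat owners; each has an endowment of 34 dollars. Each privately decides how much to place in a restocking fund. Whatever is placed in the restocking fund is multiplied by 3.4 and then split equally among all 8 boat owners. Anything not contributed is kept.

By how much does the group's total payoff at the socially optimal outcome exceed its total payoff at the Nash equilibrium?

652.80 dollars

Each contributed unit returns 3.4/8 = 0.4250 to its contributor — below 1 — so contributing 0 is dominant for every player. At the Nash equilibrium everyone keeps their 34, and the group total is 8 × 34 = 272.
Each contributed unit returns 3.400 to the group as a whole (0.4250 to each of 8 players), which exceeds 1, so the social optimum is full contribution: group total = 3.400 × 272 = 924.80.
Efficiency loss = 924.80 − 272 = 652.80.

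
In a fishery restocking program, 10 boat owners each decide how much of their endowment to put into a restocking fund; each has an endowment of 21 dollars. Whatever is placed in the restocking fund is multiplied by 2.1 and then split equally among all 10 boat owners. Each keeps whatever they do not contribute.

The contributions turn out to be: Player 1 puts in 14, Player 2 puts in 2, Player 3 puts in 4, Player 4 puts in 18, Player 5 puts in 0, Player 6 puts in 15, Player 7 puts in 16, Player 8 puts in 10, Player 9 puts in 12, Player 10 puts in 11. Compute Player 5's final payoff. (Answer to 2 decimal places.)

Total contributed: 14 + 2 + 4 + 18 + 0 + 15 + 16 + 10 + 12 + 11 = 102.
Each receives 2.1 × 102 / 10 = 21.42 from the restocking fund.
Player 5 keeps 21 − 0 = 21, so Player 5's payoff is 21 + 21.42 = 42.42.

42.42 dollars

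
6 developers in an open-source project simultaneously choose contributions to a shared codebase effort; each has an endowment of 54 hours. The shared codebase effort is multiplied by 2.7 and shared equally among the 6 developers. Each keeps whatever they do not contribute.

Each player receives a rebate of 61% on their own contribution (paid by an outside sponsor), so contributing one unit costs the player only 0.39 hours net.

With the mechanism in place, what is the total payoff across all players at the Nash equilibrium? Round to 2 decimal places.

1072.44 hours

Under the mechanism each unit contributed yields (2.7/6) / 0.39 = 1.1538 back to its contributor per unit of net cost, which exceeds 1, making full contribution the dominant choice for everyone.
So the Nash equilibrium is full contribution by all 6; the group earns 6 × (54 × 0.61 + 2.7 × 54) = 1072.44.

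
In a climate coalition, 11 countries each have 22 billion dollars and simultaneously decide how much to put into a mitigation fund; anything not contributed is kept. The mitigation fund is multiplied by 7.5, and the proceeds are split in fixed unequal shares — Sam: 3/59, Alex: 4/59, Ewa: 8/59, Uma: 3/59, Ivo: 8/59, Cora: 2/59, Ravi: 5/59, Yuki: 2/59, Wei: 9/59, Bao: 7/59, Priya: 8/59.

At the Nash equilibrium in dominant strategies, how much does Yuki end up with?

Player j's private return per contributed unit is 7.5 × (j's share). Contributing is weakly dominant for j when that share is at least 1/7.5 = 0.1333, and contributing 0 is dominant otherwise.
Ewa, Ivo, Wei and Priya clear that bar, contributing 22 each; the remaining 7 contribute 0. Total contributed: 88.
Yuki keeps 22 and receives 7.5 × 88 × 2/59 = 22.37 from the mitigation fund, for a payoff of 44.37.

44.37 billion dollars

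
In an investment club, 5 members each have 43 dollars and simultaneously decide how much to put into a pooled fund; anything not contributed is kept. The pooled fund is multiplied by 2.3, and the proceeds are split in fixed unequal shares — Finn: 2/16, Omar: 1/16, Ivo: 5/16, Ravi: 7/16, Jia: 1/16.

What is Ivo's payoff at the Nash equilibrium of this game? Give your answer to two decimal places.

73.91 dollars

Each unit j contributes comes back to j as 2.3 × (j's share), so j prefers to contribute only if that share exceeds 1/2.3 = 0.4348; otherwise keeping the unit dominates.
Ravi alone (share 7/16) is above the threshold, contributing 43; the remaining 4 contribute 0. Total contributed: 43.
Ivo keeps 43 and receives 2.3 × 43 × 5/16 = 30.91 from the pooled fund, for a payoff of 73.91.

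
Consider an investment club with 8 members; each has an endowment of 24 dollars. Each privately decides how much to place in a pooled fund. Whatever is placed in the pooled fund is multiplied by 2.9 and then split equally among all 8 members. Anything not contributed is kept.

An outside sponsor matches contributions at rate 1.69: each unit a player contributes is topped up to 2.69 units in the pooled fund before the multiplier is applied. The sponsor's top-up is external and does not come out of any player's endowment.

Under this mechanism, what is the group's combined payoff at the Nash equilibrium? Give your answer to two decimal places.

192.00 dollars

The effective private return is 2.9 × 2.69 / 8 = 0.9751, which is still under 1, so the mechanism doesn't change anyone's dominant strategy: zero contribution.
Everyone keeps their endowment and the group total is 8 × 24 = 192.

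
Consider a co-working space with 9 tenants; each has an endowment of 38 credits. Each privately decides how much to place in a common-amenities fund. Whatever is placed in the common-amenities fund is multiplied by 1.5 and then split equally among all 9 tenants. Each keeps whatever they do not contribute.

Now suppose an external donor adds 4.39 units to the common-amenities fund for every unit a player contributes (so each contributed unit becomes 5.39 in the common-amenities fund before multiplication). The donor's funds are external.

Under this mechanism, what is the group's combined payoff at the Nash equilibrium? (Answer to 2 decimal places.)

With the mechanism, a contributed unit returns 1.5 × 5.39 / 9 = 0.8983 per unit of net cost — still below 1 — so contributing 0 remains dominant for every player.
Everyone keeps their endowment and the group total is 9 × 38 = 342.

342.00 credits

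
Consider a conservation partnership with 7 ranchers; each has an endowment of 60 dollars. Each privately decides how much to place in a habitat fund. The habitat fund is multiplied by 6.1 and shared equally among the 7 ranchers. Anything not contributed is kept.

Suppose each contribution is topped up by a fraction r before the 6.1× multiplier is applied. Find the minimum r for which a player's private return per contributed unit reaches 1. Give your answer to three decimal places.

0.148

With matching at rate r, one contributed unit becomes (1 + r) in the habitat fund and returns 6.1 × (1 + r) / 7 to the contributor.
Setting this equal to 1: 1 + r = 7/6.1 = 1.1475.
So the minimum matching rate is r = 1.1475 − 1 = 0.148.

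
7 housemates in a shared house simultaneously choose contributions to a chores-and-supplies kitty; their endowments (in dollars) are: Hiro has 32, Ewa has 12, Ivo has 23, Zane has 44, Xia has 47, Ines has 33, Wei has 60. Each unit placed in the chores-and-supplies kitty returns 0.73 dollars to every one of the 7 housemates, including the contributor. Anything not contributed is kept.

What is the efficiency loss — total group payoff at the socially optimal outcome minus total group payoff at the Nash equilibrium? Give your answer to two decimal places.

The private return per contributed unit is 0.73 < 1 for everyone, so the Nash equilibrium is zero contribution and the group total is Σ E_j = 32 + 12 + 23 + 44 + 47 + 33 + 60 = 251.
Each contributed unit returns 5.110 to the group, so the social optimum is full contribution by everyone: group total = 5.110 × 251 = 1282.61.
Efficiency loss = (5.110 − 1) × 251 = 1031.61.

1031.61 dollars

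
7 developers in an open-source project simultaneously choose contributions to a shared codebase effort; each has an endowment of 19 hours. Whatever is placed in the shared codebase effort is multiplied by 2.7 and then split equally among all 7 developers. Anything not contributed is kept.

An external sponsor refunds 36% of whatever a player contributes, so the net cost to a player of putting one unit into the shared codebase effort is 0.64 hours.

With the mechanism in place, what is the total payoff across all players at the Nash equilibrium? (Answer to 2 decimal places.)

The effective private return is (2.7/7) / 0.64 = 0.6027, which is still under 1, so the mechanism doesn't change anyone's dominant strategy: zero contribution.
Everyone keeps their endowment and the group total is 7 × 19 = 133.

133.00 hours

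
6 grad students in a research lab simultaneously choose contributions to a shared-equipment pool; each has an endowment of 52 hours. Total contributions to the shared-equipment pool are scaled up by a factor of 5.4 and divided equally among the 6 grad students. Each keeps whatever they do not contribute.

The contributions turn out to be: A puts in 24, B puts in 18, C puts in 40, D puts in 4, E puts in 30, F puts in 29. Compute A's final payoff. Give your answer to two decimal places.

158.50 hours

Total contributed: 24 + 18 + 40 + 4 + 30 + 29 = 145.
Each receives 5.4 × 145 / 6 = 130.50 from the shared-equipment pool.
A keeps 52 − 24 = 28, so A's payoff is 28 + 130.50 = 158.50.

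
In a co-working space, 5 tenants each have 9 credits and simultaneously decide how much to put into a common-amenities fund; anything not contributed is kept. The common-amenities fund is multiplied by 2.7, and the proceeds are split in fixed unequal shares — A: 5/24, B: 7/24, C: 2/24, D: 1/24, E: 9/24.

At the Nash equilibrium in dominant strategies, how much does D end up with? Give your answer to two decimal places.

10.01 credits

Player j's private return per contributed unit is 2.7 × (j's share). Contributing is weakly dominant for j when that share is at least 1/2.7 = 0.3704, and contributing 0 is dominant otherwise.
Only E (9/24) clears that bar, contributing 9; the remaining 4 contribute 0. Total contributed: 9.
D keeps 9 and receives 2.7 × 9 × 1/24 = 1.01 from the common-amenities fund, for a payoff of 10.01.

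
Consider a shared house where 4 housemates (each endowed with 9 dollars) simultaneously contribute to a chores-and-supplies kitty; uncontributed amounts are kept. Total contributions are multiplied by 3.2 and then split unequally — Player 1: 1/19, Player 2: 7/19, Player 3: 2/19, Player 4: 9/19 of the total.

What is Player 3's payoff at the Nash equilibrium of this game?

Player j's private return per contributed unit is 3.2 × (j's share). Contributing is weakly dominant for j when that share is at least 1/3.2 = 0.3125, and contributing 0 is dominant otherwise.
Player 2 and Player 4 clear that bar, contributing 9 each; the remaining 2 contribute 0. Total contributed: 18.
Player 3 keeps 9 and receives 3.2 × 18 × 2/19 = 6.06 from the chores-and-supplies kitty, for a payoff of 15.06.

15.06 dollars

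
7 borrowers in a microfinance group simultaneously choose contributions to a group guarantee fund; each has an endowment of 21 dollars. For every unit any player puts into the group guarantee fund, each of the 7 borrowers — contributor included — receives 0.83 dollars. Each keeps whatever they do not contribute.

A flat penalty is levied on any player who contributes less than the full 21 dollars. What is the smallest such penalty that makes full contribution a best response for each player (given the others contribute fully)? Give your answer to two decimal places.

3.57 dollars

Given the others contribute fully, the best deviation is to contribute 0 (any partial contribution still incurs the fine and gives up units whose private return 0.83 is below 1).
Deviating from 21 to 0 saves 21 dollars but forfeits the deviator's share of the drop in the group guarantee fund: 0.83 × 21 = 17.43.
So the deviation gain is 21 − 17.43 = 3.57, and the fine must be at least 3.57 dollars to wipe it out.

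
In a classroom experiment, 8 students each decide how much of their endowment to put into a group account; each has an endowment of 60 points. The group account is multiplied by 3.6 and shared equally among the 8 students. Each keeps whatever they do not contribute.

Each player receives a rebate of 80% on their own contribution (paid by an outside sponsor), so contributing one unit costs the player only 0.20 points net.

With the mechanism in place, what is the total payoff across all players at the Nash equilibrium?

Under the mechanism each unit contributed yields (3.6/8) / 0.20 = 2.2500 back to its contributor per unit of net cost, which exceeds 1, making full contribution the dominant choice for everyone.
So the Nash equilibrium is full contribution by all 8; the group earns 8 × (60 × 0.80 + 3.6 × 60) = 2112.00.

2112.00 points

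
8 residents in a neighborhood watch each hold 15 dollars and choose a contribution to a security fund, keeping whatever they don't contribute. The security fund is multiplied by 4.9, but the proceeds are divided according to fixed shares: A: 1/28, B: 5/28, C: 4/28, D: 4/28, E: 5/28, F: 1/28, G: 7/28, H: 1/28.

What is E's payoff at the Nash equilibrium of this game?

Player j's private return per contributed unit is 4.9 × (j's share). Contributing is weakly dominant for j when that share is at least 1/4.9 = 0.2041, and contributing 0 is dominant otherwise.
The only share above 0.2041 is G's 7/28, contributing 15; the remaining 7 contribute 0. Total contributed: 15.
E keeps 15 and receives 4.9 × 15 × 5/28 = 13.13 from the security fund, for a payoff of 28.13.

28.13 dollars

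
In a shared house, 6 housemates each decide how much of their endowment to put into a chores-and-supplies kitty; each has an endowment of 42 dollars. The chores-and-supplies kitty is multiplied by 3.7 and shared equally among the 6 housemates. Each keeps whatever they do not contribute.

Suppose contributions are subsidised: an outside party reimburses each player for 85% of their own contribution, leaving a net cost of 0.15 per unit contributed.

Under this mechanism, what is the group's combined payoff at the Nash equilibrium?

1146.60 dollars

With the mechanism, a contributed unit returns (3.7/6) / 0.15 = 4.1111 per unit of net cost to the contributor — now above 1 — so contributing fully is weakly dominant for every player.
So the Nash equilibrium is full contribution by all 6; the group earns 6 × (42 × 0.85 + 3.7 × 42) = 1146.60.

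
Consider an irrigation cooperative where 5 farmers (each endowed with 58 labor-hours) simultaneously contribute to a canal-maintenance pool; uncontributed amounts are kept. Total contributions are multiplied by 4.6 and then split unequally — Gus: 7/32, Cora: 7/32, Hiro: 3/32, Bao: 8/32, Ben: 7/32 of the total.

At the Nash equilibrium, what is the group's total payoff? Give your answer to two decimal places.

1125.20 labor-hours

Player j's private return per contributed unit is 4.6 × (j's share). Contributing is weakly dominant for j when that share is at least 1/4.6 = 0.2174, and contributing 0 is dominant otherwise.
Gus, Cora, Bao and Ben clear that bar, contributing 58 each; the remaining 1 contribute 0. Total contributed: 232.
The canal-maintenance pool pays out 4.6 × 232 = 1067.20 in total (split across the unequal shares, but the aggregate is all that matters for the group sum).
The 1 free-riders keep 58 each, adding 58. Group total = 58 + 1067.20 = 1125.20.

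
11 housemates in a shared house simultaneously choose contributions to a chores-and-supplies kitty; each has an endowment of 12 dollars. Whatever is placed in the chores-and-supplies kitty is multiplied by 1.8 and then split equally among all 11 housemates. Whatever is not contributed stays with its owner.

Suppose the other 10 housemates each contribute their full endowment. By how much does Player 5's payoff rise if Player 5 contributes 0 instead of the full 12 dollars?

Switching from a contribution of 12 to 0 lets Player 5 keep an extra 12 dollars, but lowers the chores-and-supplies kitty by 12, which costs Player 5 their own share of that drop: 1.8/11 × 12 = 1.96.
Net gain = 12 − 1.96 = 10.04. The private return per contributed unit (0.1636) is below 1, so free-riding is indeed the best response regardless of what the others do.

10.04 dollars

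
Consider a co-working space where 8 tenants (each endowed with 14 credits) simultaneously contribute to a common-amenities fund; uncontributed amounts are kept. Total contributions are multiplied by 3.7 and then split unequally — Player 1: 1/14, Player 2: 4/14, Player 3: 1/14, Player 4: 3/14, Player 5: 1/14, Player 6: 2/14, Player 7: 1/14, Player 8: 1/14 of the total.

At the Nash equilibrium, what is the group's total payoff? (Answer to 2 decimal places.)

A player with share s gets back 3.7·s per unit contributed, so full contribution is dominant for anyone with s > 1/3.7 = 0.2703 and zero contribution is dominant for anyone below.
Player 2 alone (share 4/14) is above the threshold, contributing 14; the remaining 7 contribute 0. Total contributed: 14.
The common-amenities fund pays out 3.7 × 14 = 51.80 in total (split across the unequal shares, but the aggregate is all that matters for the group sum).
The 7 free-riders keep 14 each, adding 98. Group total = 98 + 51.80 = 149.80.

149.80 credits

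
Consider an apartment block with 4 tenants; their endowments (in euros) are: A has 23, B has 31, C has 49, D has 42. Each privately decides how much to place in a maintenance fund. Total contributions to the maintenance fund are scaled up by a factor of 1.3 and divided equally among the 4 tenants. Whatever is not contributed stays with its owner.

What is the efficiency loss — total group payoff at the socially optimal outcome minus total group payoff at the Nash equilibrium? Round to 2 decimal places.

The private return per contributed unit is 1.3/4 = 0.3250 < 1 for every player regardless of endowment, so the Nash equilibrium is zero contribution and the group total is Σ E_j = 23 + 31 + 49 + 42 = 145.
Each contributed unit returns 1.300 to the group, so the social optimum is full contribution by everyone: group total = 1.300 × 145 = 188.50.
Efficiency loss = (1.300 − 1) × 145 = 43.50.

43.50 euros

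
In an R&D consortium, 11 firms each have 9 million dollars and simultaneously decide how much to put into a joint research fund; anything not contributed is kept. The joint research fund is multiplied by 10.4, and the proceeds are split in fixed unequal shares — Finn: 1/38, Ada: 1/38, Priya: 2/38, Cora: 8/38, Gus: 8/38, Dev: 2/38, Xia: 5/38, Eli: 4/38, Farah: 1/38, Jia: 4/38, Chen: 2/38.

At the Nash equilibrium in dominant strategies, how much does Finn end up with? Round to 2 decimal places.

For player j, contributing a unit is worthwhile iff 10.4 × (j's share) ≥ 1, i.e. iff j's share is at least 0.0962.
Cora, Gus, Xia, Eli and Jia are above the threshold, contributing 9 each; the remaining 6 contribute 0. Total contributed: 45.
Finn keeps 9 and receives 10.4 × 45 × 1/38 = 12.32 from the joint research fund, for a payoff of 21.32.

21.32 million dollars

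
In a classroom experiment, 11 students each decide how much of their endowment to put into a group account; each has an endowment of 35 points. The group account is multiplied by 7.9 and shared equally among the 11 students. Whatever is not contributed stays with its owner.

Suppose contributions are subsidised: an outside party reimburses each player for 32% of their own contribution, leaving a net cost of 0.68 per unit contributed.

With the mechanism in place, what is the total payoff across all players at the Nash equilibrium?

Under the mechanism each unit contributed yields (7.9/11) / 0.68 = 1.0561 back to its contributor per unit of net cost, which exceeds 1, making full contribution the dominant choice for everyone.
So the Nash equilibrium is full contribution by all 11; the group earns 11 × (35 × 0.32 + 7.9 × 35) = 3164.70.

3164.70 points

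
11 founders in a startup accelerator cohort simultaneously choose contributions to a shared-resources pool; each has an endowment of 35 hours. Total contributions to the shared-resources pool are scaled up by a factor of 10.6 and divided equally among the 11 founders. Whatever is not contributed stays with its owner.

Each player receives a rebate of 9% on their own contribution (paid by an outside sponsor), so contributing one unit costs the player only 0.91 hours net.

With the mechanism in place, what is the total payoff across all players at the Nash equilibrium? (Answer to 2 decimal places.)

Under the mechanism each unit contributed yields (10.6/11) / 0.91 = 1.0589 back to its contributor per unit of net cost, which exceeds 1, making full contribution the dominant choice for everyone.
So the Nash equilibrium is full contribution by all 11; the group earns 11 × (35 × 0.09 + 10.6 × 35) = 4115.65.

4115.65 hours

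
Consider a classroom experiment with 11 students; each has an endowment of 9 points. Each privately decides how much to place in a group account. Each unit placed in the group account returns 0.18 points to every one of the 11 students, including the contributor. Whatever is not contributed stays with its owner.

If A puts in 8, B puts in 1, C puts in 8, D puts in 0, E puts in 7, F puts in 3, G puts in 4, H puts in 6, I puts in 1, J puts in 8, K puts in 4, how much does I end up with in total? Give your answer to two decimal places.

17.00 points

Total contributed: 8 + 1 + 8 + 0 + 7 + 3 + 4 + 6 + 1 + 8 + 4 = 50.
Each receives 0.18 × 50 = 9.00 from the group account.
I keeps 9 − 1 = 8, so I's payoff is 8 + 9.00 = 17.00.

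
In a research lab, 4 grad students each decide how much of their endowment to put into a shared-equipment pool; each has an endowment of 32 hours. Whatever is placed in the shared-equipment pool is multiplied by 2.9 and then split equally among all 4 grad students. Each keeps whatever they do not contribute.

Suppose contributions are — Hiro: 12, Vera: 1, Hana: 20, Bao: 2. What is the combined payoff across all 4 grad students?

194.50 hours

Total contributed: 12 + 1 + 20 + 2 = 35; total kept: 4 × 32 − 35 = 93.
The shared-equipment pool pays out 2.9 × 35 = 101.50 in aggregate.
Group total = 93 + 101.50 = 194.50.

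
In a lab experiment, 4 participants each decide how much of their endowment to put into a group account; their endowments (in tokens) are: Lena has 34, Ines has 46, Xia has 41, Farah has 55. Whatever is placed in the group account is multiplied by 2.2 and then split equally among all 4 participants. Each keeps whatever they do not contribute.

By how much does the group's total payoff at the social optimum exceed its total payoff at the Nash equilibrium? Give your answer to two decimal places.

211.20 tokens

The private return per contributed unit is 2.2/4 = 0.5500 < 1 for every player regardless of endowment, so the Nash equilibrium is zero contribution and the group total is Σ E_j = 34 + 46 + 41 + 55 = 176.
Each contributed unit returns 2.200 to the group, so the social optimum is full contribution by everyone: group total = 2.200 × 176 = 387.20.
Efficiency loss = (2.200 − 1) × 176 = 211.20.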